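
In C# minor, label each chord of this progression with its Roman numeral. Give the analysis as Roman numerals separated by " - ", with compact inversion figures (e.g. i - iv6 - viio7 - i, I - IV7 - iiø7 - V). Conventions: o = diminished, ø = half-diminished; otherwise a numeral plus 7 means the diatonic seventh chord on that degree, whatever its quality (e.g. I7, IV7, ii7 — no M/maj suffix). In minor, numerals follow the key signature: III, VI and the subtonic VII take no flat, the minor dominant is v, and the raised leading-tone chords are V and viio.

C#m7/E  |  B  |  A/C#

C#m7/E: root C# is the tonic; minor seventh chord there is i65.
B: major triad on B = scale degree 7 → VII.
A/C#: major triad on A = scale degree 6 → VI6.

i65 - VII - VI6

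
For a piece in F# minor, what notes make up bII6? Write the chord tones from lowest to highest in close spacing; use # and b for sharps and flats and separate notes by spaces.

Scale degree 2 in F# minor is G#; lowering it a half step gives G. bII6 is the Neapolitan sixth — a major triad on the lowered second degree, here in its customary first inversion.
So the chord is G-B-D.
With the 6 figure the chord is in first inversion; from the bass B upward in close position it reads B-D-G.

B D G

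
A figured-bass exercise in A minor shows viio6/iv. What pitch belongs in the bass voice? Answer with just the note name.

E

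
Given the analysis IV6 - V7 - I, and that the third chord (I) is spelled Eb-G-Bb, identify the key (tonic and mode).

Eb major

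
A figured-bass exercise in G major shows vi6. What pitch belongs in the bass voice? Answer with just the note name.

G

vi in G major has root E; the chord is E-G-B.
The figure 6 means first inversion — the third is in the bass.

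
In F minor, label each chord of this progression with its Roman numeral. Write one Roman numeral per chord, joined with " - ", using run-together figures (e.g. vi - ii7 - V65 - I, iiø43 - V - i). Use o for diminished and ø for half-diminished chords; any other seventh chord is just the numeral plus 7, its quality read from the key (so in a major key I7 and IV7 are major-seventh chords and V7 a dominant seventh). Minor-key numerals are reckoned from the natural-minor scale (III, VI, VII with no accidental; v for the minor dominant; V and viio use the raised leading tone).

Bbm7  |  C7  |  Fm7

Bbm7: minor seventh chord on Bb = scale degree 4 → iv7.
C7: root C is the dominant; dominant seventh chord there is V7.
Fm7: root F is the tonic; minor seventh chord there is i7.

iv7 - V7 - i7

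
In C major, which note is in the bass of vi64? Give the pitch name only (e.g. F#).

vi in C major has root A; the chord is A-C-E.
The figure 64 means second inversion — the fifth is in the bass.

E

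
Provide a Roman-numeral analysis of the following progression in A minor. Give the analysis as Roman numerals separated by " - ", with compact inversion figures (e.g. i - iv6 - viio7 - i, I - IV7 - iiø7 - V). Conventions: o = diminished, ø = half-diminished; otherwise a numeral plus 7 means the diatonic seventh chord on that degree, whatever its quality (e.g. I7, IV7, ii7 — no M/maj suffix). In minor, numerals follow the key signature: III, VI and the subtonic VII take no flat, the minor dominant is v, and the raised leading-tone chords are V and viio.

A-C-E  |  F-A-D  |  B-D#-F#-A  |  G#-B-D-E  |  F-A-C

A-C-E: minor triad on A = scale degree 1 → i.
F-A-D has root D, degree 4 in A minor, so iv6.
B-D#-F#-A: a dominant seventh chord on B, the applied dominant of V → V7/V.
G#-B-D-E: root E is the dominant; dominant seventh chord there is V65.
F-A-C: major triad on F = scale degree 6 → VI.

i - iv6 - V7/V - V65 - VI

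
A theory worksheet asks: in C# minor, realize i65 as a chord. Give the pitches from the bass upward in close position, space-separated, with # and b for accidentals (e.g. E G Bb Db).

In C# minor, the first degree is C#, and the diatonic chord built there is a minor seventh chord.
Stacking thirds from C# gives C#-E-G#-B.
The figured bass 65 indicates first inversion, placing the third (E) in the bass: E-G#-B-C#.

E G# B C#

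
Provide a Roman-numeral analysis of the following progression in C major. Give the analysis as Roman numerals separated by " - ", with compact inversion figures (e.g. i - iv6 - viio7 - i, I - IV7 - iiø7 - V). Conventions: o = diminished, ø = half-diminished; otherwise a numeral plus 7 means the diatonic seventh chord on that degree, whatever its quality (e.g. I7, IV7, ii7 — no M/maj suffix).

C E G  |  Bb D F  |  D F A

C-E-G has root C, degree 1 in C major, so I.
Bb-D-F: major triad on Bb — chromatic; bVII (borrowed from the parallel minor).
D-F-A: minor triad on D = scale degree 2 → ii.

I - bVII - ii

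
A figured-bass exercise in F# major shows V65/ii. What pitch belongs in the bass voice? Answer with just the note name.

The applied chord V65/ii is rooted on D#: D#-F##-A#-C#.
The figure 65 means first inversion — the third is in the bass.

F##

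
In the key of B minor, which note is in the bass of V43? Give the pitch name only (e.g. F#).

C#

V in B minor has root F#; the chord is F#-A#-C#-E.
The figure 43 means second inversion — the fifth is in the bass.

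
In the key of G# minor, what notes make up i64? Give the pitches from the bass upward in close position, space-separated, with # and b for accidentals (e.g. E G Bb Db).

D# G# B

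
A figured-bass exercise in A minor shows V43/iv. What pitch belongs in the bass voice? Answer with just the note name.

The applied chord V43/iv is rooted on A: A-C#-E-G.
The figure 43 means second inversion — the fifth is in the bass.

E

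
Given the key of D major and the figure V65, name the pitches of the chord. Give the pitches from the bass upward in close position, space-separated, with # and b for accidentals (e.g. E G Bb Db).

C# E G A

The numeral's case and figure indicate a dominant seventh chord. In D major its root, the dominant, is A.
That chord is spelled A-C#-E-G.
The figured bass 65 indicates first inversion, placing the third (C#) in the bass: C#-E-G-A.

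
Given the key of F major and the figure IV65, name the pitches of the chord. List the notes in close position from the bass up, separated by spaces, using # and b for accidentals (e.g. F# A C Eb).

D F A Bb

The numeral's case and figure indicate a major seventh chord. In F major its root, the fourth degree, is Bb.
Stacking thirds from Bb gives Bb-D-F-A.
The figured bass 65 indicates first inversion, placing the third (D) in the bass: D-F-A-Bb.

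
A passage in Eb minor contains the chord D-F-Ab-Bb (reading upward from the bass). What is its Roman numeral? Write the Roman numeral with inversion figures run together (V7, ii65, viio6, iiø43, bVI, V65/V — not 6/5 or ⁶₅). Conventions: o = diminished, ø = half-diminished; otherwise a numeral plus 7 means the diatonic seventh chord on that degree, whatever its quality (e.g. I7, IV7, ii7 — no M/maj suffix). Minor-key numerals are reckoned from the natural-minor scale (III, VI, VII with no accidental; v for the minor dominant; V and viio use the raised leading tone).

Stacked in thirds the chord is Bb-D-F-Ab: a dominant seventh chord on Bb.
In Eb minor, Bb is the dominant; the diatonic dominant seventh chord there is V7.
With D in the bass the chord is in first inversion, so the figured bass is 65.

V65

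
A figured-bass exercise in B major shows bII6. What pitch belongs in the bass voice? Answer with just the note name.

E

bII in B major has root C; the chord is C-E-G.
The figure 6 means first inversion — the third is in the bass.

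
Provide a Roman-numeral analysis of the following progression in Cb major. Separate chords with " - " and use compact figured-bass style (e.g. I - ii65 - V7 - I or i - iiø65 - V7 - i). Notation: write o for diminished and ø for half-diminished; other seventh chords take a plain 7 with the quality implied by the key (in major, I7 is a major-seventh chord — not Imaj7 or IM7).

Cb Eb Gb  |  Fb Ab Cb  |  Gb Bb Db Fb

I - IV - V7

Cb-Eb-Gb has root Cb, degree 1 in Cb major, so I.
Fb-Ab-Cb: root Fb is the subdominant; major triad there is IV.
Gb-Bb-Db-Fb: root Gb is the dominant; dominant seventh chord there is V7.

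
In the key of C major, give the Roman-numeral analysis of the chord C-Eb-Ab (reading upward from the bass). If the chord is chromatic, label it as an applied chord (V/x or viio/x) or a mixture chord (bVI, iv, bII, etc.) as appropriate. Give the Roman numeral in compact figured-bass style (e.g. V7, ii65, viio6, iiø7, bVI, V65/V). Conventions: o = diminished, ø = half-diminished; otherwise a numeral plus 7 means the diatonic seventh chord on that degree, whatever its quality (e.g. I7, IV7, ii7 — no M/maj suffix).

The pitches Ab-C-Eb form a major triad rooted on Ab.
Ab is the lowered sixth degree of C major (diatonic 6 would be A). This is a major triad on the lowered sixth degree, borrowed from the parallel minor.
With C in the bass the chord is in first inversion, so the figured bass is 6.

bVI6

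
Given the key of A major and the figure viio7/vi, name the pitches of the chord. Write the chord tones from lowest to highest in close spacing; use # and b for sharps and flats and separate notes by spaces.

viio7/vi is a secondary leading-tone chord. The target vi is F# in A major; the applied chord is rooted a semitone below, on E#.
Building a fully diminished seventh chord on E# gives E#-G#-B-D.

E# G# B D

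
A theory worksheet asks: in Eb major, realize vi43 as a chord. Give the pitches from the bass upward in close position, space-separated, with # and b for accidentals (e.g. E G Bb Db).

In Eb major, scale degree 6 is C, and the diatonic chord built there is a minor seventh chord.
Stacking thirds from C gives C-Eb-G-Bb.
With the 43 figure the chord is in second inversion; from the bass G upward in close position it reads G-Bb-C-Eb.

G Bb C Eb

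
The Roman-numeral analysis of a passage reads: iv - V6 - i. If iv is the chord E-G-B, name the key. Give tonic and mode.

B minor

The chord Em is a minor triad rooted on E; its label is iv.
If E is scale degree 4 and the mode makes that degree carry a minor triad, the tonic is B and the mode is minor.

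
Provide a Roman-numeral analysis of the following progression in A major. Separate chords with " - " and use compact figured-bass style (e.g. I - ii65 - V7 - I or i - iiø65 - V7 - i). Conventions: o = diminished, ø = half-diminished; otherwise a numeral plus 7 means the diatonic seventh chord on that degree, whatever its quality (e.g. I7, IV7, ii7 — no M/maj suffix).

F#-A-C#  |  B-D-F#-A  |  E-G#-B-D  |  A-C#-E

vi - ii7 - V7 - I

F#-A-C# has root F#, degree 6 in A major, so vi.
B-D-F#-A: root B is the supertonic; minor seventh chord there is ii7.
E-G#-B-D: root E is the dominant; dominant seventh chord there is V7.
A-C#-E: major triad on A = scale degree 1 → I.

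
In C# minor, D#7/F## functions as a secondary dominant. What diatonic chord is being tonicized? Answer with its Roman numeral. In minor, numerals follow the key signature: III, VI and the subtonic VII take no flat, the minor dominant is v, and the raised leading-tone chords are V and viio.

The chord is a dominant seventh chord on D#.
A dominant resolves down a perfect fifth: D# → G#. In C# minor, G# is scale degree 5, i.e. V.

V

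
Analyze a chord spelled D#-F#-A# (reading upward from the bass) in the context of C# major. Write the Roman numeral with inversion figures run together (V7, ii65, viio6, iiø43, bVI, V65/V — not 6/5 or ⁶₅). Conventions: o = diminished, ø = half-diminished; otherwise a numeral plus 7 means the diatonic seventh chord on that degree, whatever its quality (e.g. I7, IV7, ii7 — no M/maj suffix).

Stacked in thirds the chord is D#-F#-A#: a minor triad on D#.
In C# major, D# is the supertonic; the diatonic minor triad there is ii.

ii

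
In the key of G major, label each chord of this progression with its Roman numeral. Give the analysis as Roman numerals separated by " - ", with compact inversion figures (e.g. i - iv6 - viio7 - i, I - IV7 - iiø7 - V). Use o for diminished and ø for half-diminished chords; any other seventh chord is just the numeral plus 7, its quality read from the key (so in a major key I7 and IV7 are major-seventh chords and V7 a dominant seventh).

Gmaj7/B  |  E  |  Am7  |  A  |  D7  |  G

Gmaj7/B has root G, degree 1 in G major, so I65.
E: chromatic; E is V of ii, so V/ii.
Am7: minor seventh chord on A = scale degree 2 → ii7.
A: chromatic; A is V of V, so V/V.
D7: dominant seventh chord on D = scale degree 5 → V7.
G: root G is the tonic; major triad there is I.

I65 - V/ii - ii7 - V/V - V7 - I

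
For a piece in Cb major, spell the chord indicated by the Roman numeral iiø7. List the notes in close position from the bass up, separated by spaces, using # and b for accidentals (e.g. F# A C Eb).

Db Fb Abb Cb

Scale degree 2 in Cb major is Db; here the chord built on it is altered to a half-diminished seventh chord. iiø7 is the half-diminished supertonic seventh, borrowed from the parallel minor.
So the chord is Db-Fb-Abb-Cb.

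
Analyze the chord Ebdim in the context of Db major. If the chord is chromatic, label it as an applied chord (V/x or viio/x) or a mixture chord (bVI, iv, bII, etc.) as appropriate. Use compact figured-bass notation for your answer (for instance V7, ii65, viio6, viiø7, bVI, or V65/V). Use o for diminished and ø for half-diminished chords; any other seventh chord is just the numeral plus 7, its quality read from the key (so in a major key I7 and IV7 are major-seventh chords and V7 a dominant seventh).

iio

The pitches Eb-Gb-Bbb form a diminished triad rooted on Eb.
Eb is the second degree of Db major. This is the diminished supertonic triad, borrowed from the parallel minor.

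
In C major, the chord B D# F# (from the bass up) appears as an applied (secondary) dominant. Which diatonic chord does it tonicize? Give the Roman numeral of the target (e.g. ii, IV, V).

iii

The chord is a major triad on B.
A dominant resolves down a perfect fifth: B → E. In C major, E is scale degree 3, i.e. iii.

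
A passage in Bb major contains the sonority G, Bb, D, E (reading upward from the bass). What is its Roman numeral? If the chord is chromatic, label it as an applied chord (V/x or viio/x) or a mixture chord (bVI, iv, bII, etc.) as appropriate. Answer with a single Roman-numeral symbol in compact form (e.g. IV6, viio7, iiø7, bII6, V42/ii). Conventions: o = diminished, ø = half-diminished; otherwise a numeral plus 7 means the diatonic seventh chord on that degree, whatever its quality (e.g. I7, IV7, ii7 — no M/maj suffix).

viiø65/V

The pitches E-G-Bb-D form a half-diminished seventh chord rooted on E.
E sits a half step below F (V in Bb major); a diminished chord there is the applied leading-tone chord of V.
With G in the bass the chord is in first inversion, so the figured bass is 65.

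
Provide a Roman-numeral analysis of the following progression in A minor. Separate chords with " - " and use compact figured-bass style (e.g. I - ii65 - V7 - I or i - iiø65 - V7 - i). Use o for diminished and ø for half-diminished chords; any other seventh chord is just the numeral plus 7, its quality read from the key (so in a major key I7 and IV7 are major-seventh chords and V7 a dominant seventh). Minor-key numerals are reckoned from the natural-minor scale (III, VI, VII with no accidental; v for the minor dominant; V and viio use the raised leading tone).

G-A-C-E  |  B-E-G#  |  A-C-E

i42 - V64 - i

G-A-C-E: root A is the tonic; minor seventh chord there is i42.
B-E-G#: major triad on E = scale degree 5 → V64.
A-C-E: minor triad on A = scale degree 1 → i.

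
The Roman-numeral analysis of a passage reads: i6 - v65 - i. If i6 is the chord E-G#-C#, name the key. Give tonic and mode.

C# minor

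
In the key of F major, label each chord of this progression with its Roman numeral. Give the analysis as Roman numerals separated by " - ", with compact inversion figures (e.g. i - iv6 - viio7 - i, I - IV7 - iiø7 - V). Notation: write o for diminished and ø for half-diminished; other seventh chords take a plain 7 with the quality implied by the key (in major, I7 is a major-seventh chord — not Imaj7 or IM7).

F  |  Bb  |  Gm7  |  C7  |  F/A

F: root F is the tonic; major triad there is I.
Bb: root Bb is the subdominant; major triad there is IV.
Gm7: minor seventh chord on G = scale degree 2 → ii7.
C7 has root C, degree 5 in F major, so V7.
F/A: major triad on F = scale degree 1 → I6.

I - IV - ii7 - V7 - I6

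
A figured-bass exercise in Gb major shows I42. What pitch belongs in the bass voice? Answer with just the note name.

F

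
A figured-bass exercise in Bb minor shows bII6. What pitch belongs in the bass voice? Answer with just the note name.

Eb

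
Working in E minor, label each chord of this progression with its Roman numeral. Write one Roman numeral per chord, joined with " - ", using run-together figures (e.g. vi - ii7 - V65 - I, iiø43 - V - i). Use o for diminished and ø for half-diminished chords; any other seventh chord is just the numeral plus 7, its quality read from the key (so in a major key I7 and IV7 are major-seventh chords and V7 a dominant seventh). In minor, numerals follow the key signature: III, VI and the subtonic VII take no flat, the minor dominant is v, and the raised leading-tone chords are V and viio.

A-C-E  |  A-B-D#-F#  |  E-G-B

iv - V42 - i

A-C-E: root A is the subdominant; minor triad there is iv.
A-B-D#-F#: root B is the dominant; dominant seventh chord there is V42.
E-G-B: minor triad on E = scale degree 1 → i.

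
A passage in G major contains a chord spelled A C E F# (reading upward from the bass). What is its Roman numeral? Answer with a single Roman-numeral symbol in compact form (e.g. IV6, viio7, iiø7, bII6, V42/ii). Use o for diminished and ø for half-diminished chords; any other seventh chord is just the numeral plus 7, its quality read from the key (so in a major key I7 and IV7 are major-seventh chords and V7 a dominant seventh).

Stacked in thirds the chord is F#-A-C-E: a half-diminished seventh chord on F#.
F# is scale degree 7 in G major, and a half-diminished seventh chord on that degree is written viiø7.
With A in the bass the chord is in first inversion, so the figured bass is 65.

viiø65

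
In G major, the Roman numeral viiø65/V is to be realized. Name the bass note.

The applied chord viiø65/V is rooted on C#: C#-E-G-B.
The figure 65 means first inversion — the third is in the bass.

E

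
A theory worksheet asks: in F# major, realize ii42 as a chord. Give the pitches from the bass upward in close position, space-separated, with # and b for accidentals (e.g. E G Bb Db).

F# G# B D#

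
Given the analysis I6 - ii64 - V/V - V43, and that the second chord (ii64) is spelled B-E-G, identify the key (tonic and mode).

D major

ii64 is given as B-E-G — a minor triad with root E.
ii64 on E implies E is the supertonic; that puts the tonic at D, and the lowercase numeral fits major mode.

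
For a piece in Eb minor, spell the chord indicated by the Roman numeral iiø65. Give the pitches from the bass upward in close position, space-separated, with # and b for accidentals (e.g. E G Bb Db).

Ab Cb Eb F

In Eb minor, scale degree 2 is F, and the diatonic chord built there is a half-diminished seventh chord.
That chord is spelled F-Ab-Cb-Eb.
The figured bass 65 indicates first inversion, placing the third (Ab) in the bass: Ab-Cb-Eb-F.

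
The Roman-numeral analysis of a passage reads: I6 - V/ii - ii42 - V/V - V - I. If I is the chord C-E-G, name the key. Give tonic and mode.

C major

The chord C is a major triad rooted on C; its label is I.
If C is scale degree 1 and the mode makes that degree carry a major triad, the tonic is C and the mode is major.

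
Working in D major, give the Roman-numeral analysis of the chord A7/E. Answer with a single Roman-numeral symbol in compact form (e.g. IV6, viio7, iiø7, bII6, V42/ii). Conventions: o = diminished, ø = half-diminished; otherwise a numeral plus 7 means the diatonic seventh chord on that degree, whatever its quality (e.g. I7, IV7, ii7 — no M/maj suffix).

Stacked in thirds the chord is A-C#-E-G: a dominant seventh chord on A.
In D major, A is the dominant; the diatonic dominant seventh chord there is V7.
With E in the bass the chord is in second inversion, so the figured bass is 43.

V43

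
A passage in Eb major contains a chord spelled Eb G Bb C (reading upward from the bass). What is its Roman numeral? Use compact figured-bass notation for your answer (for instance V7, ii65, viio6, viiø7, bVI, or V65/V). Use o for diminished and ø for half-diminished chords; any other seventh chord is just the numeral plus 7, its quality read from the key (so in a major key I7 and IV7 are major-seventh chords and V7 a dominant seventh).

vi65

The pitches C-Eb-G-Bb form a minor seventh chord rooted on C.
In Eb major, C is the submediant; the diatonic minor seventh chord there is vi7.
With Eb in the bass the chord is in first inversion, so the figured bass is 65.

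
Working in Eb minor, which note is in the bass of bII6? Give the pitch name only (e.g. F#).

bII in Eb minor has root Fb; the chord is Fb-Ab-Cb.
The figure 6 means first inversion — the third is in the bass.

Ab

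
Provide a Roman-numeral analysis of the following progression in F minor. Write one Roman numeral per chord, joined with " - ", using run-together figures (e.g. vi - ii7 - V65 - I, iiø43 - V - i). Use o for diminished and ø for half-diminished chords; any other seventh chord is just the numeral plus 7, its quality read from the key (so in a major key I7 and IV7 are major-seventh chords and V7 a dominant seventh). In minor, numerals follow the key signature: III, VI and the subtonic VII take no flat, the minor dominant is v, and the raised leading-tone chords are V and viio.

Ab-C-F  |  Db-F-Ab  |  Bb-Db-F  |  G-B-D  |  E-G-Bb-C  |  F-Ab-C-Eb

Ab-C-F: minor triad on F = scale degree 1 → i6.
Db-F-Ab: major triad on Db = scale degree 6 → VI.
Bb-Db-F: root Bb is the subdominant; minor triad there is iv.
G-B-D: a major triad on G, the applied dominant of V → V/V.
E-G-Bb-C: root C is the dominant; dominant seventh chord there is V65.
F-Ab-C-Eb has root F, degree 1 in F minor, so i7.

i6 - VI - iv - V/V - V65 - i7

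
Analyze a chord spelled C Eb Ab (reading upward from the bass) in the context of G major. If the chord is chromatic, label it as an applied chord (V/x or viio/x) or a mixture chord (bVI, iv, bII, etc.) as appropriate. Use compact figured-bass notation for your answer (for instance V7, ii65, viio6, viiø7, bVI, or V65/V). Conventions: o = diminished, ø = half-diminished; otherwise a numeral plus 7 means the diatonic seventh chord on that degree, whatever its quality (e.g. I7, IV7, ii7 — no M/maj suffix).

The pitches Ab-C-Eb form a major triad rooted on Ab.
Ab is the lowered second degree of G major (diatonic 2 would be A). This is the Neapolitan sixth — a major triad on the lowered second degree, here in its customary first inversion.
With C in the bass the chord is in first inversion, so the figured bass is 6.

bII6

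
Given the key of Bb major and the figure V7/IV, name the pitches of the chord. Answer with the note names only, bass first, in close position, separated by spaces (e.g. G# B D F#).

The slash means an applied dominant: we want the dominant of IV. In Bb major, IV is Eb major, and its dominant is built on Bb.
Building a dominant seventh chord on Bb gives Bb-D-F-Ab.

Bb D F Ab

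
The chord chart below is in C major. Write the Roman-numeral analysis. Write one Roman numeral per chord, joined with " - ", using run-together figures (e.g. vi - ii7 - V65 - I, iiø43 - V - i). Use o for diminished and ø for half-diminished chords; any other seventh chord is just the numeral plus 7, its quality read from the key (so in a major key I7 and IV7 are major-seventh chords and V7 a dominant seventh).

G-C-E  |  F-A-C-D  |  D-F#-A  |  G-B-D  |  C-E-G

G-C-E: root C is the tonic; major triad there is I64.
F-A-C-D: root D is the supertonic; minor seventh chord there is ii65.
D-F#-A is the secondary dominant of V (major triad on D): V/V.
G-B-D: root G is the dominant; major triad there is V.
C-E-G: root C is the tonic; major triad there is I.

I64 - ii65 - V/V - V - I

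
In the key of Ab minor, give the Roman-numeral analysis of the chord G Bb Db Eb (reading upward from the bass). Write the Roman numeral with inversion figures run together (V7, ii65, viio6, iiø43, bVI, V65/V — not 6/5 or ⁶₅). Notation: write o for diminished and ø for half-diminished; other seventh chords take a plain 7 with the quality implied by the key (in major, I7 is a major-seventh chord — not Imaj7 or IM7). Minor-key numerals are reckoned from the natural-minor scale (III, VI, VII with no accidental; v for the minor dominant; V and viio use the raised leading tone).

Stacked in thirds the chord is Eb-G-Bb-Db: a dominant seventh chord on Eb.
Eb is scale degree 5 in Ab minor, and a dominant seventh chord on that degree is written V7.
With G in the bass the chord is in first inversion, so the figured bass is 65.

V65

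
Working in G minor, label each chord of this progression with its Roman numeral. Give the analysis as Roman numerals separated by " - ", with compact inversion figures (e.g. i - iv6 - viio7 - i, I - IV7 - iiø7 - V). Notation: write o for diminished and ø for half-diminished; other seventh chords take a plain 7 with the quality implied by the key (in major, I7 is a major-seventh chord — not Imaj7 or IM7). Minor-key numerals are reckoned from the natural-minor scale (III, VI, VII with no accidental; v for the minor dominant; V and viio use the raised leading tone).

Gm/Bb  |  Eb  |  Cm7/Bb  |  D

i6 - VI - iv42 - V

Gm/Bb has root G, degree 1 in G minor, so i6.
Eb: root Eb is the submediant; major triad there is VI.
Cm7/Bb: minor seventh chord on C = scale degree 4 → iv42.
D has root D, degree 5 in G minor, so V.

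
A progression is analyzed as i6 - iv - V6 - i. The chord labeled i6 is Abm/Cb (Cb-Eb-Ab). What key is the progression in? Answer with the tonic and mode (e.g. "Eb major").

Ab minor

The anchor chord is a minor triad on Ab, labeled i6.
If Ab is scale degree 1 and the mode makes that degree carry a minor triad, the tonic is Ab and the mode is minor.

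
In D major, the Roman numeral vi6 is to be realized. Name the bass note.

vi in D major has root B; the chord is B-D-F#.
The figure 6 means first inversion — the third is in the bass.

D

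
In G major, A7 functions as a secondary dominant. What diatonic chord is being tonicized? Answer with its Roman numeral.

V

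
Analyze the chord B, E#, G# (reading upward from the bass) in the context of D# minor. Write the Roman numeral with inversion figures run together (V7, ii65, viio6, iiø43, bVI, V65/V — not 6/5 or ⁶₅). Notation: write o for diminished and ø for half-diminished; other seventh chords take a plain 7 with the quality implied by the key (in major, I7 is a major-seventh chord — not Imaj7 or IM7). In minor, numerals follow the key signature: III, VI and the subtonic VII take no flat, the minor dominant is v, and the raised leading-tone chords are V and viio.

The pitches E#-G#-B form a diminished triad rooted on E#.
In D# minor, E# is the supertonic; the diatonic diminished triad there is iio.
With B in the bass the chord is in second inversion, so the figured bass is 64.

iio64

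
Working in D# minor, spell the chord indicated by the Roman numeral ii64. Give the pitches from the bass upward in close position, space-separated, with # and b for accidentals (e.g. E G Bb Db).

B# E# G#

Scale degree 2 in D# minor is E#; here the chord built on it is altered to a minor triad. ii64 is the minor supertonic, borrowed from the parallel major (the Dorian ii).
So the chord is E#-G#-B#, a minor triad.
With the 64 figure the chord is in second inversion; from the bass B# upward in close position it reads B#-E#-G#.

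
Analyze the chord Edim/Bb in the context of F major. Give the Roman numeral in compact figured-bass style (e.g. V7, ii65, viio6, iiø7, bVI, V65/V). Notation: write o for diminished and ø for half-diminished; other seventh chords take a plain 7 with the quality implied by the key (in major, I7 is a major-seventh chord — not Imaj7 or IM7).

Stacked in thirds the chord is E-G-Bb: a diminished triad on E.
E is scale degree 7 in F major, and a diminished triad on that degree is written viio.
With Bb in the bass the chord is in second inversion, so the figured bass is 64.

viio64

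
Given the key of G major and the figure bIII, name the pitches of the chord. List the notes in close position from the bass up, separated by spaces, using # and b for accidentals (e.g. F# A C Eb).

Scale degree 3 in G major is B; lowering it a half step gives Bb. bIII is a major triad on the lowered third degree, borrowed from the parallel minor.
So the chord is Bb-D-F, a major triad.

Bb D F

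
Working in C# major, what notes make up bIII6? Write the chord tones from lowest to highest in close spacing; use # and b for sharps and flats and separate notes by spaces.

bIII6 is a major triad on the lowered third degree, borrowed from the parallel minor. In C# major that root is E.
So the chord is E-G#-B, a major triad.
With the 6 figure the chord is in first inversion; from the bass G# upward in close position it reads G#-B-E.

G# B E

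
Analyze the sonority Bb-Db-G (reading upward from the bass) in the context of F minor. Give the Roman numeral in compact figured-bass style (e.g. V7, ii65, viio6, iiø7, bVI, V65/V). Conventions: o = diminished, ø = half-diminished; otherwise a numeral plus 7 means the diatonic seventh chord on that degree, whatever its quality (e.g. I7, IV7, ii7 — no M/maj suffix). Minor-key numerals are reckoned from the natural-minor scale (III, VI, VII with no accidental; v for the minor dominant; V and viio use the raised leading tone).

The pitches G-Bb-Db form a diminished triad rooted on G.
In F minor, G is the supertonic; the diatonic diminished triad there is iio.
With Bb in the bass the chord is in first inversion, so the figured bass is 6.

iio6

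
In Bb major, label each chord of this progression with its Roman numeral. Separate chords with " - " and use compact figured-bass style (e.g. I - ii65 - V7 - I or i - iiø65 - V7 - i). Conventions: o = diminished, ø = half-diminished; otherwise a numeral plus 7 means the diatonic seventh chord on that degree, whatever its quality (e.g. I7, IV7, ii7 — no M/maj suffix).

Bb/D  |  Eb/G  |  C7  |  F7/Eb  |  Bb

Bb/D: major triad on Bb = scale degree 1 → I6.
Eb/G: major triad on Eb = scale degree 4 → IV6.
C7: a dominant seventh chord on C, the applied dominant of V → V7/V.
F7/Eb: root F is the dominant; dominant seventh chord there is V42.
Bb: root Bb is the tonic; major triad there is I.

I6 - IV6 - V7/V - V42 - I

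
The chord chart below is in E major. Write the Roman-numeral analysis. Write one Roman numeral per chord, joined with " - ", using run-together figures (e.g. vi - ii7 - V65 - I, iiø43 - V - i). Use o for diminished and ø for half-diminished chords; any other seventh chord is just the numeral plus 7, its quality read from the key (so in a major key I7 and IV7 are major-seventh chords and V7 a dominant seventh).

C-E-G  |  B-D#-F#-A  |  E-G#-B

C-E-G: major triad on C — chromatic; bVI (borrowed from the parallel minor).
B-D#-F#-A has root B, degree 5 in E major, so V7.
E-G#-B has root E, degree 1 in E major, so I.

bVI - V7 - I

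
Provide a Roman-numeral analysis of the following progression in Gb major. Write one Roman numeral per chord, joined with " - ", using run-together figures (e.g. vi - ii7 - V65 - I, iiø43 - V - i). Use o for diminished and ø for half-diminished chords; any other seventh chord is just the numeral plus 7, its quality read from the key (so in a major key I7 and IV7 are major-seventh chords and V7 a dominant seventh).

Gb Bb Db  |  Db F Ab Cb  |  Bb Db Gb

Gb-Bb-Db: root Gb is the tonic; major triad there is I.
Db-F-Ab-Cb has root Db, degree 5 in Gb major, so V7.
Bb-Db-Gb: major triad on Gb = scale degree 1 → I6.

I - V7 - I6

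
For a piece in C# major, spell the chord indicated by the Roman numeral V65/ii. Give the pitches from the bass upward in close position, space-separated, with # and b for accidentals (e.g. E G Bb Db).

C## E# G# A#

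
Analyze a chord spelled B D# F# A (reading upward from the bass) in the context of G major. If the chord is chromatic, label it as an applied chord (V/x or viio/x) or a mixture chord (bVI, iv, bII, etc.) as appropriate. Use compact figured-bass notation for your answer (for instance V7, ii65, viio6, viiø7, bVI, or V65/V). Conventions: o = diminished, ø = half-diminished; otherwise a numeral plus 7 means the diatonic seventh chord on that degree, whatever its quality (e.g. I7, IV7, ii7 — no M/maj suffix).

V7/vi

The pitches B-D#-F#-A form a dominant seventh chord rooted on B.
B is not a diatonic chord root with this quality in G major, but it lies a perfect fifth above E (vi), so the chord functions as an applied dominant of vi.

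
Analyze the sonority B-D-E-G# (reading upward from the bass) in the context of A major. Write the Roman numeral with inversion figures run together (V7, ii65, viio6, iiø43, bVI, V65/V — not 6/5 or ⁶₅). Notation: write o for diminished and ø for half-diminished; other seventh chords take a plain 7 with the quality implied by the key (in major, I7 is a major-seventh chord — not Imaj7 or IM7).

V43

Stacked in thirds the chord is E-G#-B-D: a dominant seventh chord on E.
In A major, E is the dominant; the diatonic dominant seventh chord there is V7.
With B in the bass the chord is in second inversion, so the figured bass is 43.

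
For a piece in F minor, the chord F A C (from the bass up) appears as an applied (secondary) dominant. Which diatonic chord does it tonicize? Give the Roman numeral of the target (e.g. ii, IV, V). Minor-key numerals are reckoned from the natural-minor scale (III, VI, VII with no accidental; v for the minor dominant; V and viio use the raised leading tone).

The chord is a major triad on F.
A dominant resolves down a perfect fifth: F → Bb. In F minor, Bb is scale degree 4, i.e. iv.

iv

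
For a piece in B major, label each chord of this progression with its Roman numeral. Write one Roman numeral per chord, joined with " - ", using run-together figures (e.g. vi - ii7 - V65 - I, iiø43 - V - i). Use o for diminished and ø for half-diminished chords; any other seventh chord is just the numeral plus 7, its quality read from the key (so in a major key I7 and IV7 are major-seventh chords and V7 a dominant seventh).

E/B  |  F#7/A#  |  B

E/B has root E, degree 4 in B major, so IV64.
F#7/A#: root F# is the dominant; dominant seventh chord there is V65.
B has root B, degree 1 in B major, so I.

IV64 - V65 - I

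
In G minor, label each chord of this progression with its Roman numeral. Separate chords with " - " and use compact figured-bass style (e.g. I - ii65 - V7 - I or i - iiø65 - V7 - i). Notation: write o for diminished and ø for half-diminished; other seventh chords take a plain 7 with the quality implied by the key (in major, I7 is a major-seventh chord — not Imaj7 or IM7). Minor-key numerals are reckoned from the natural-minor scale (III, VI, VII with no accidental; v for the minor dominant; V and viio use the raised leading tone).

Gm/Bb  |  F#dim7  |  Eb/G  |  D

Gm/Bb: minor triad on G = scale degree 1 → i6.
F#dim7: fully diminished seventh chord on F# = scale degree 7 → viio7.
Eb/G has root Eb, degree 6 in G minor, so VI6.
D has root D, degree 5 in G minor, so V.

i6 - viio7 - VI6 - V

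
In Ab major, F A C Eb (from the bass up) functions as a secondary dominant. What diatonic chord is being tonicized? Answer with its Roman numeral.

ii

The chord is a dominant seventh chord on F.
A dominant resolves down a perfect fifth: F → Bb. In Ab major, Bb is scale degree 2, i.e. ii.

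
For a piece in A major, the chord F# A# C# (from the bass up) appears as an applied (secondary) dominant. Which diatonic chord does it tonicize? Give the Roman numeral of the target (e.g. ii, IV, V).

The chord is a major triad on F#.
A dominant resolves down a perfect fifth: F# → B. In A major, B is scale degree 2, i.e. ii.

ii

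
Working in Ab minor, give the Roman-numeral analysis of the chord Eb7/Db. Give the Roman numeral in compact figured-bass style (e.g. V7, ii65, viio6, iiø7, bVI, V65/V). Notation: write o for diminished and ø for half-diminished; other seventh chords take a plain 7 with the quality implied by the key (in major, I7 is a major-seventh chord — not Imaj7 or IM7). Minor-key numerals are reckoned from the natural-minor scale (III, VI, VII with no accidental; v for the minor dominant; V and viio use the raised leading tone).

V42

The pitches Eb-G-Bb-Db form a dominant seventh chord rooted on Eb.
Eb is scale degree 5 in Ab minor, and a dominant seventh chord on that degree is written V7.
With Db in the bass the chord is in third inversion, so the figured bass is 42.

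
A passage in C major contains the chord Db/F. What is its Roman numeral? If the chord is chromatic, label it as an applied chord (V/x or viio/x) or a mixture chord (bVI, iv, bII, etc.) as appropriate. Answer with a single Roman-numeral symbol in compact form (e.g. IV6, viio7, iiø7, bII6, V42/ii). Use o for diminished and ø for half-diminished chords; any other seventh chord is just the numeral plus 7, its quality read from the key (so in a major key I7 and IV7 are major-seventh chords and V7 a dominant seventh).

bII6

The pitches Db-F-Ab form a major triad rooted on Db.
Db is the lowered second degree of C major (diatonic 2 would be D). This is the Neapolitan sixth — a major triad on the lowered second degree, here in its customary first inversion.
With F in the bass the chord is in first inversion, so the figured bass is 6.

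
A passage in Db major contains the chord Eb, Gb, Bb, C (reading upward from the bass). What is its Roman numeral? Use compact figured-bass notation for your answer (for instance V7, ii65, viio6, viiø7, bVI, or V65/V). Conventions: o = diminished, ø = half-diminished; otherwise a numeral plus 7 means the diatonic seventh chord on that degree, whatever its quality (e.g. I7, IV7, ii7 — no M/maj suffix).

viiø65

Stacked in thirds the chord is C-Eb-Gb-Bb: a half-diminished seventh chord on C.
In Db major, C is the leading tone; the diatonic half-diminished seventh chord there is viiø7.
With Eb in the bass the chord is in first inversion, so the figured bass is 65.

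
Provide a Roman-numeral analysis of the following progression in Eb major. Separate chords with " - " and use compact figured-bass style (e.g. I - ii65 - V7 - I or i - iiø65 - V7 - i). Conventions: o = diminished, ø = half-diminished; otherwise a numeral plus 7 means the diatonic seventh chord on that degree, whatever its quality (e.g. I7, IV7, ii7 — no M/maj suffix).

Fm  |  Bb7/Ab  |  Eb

Fm: minor triad on F = scale degree 2 → ii.
Bb7/Ab: dominant seventh chord on Bb = scale degree 5 → V42.
Eb has root Eb, degree 1 in Eb major, so I.

ii - V42 - I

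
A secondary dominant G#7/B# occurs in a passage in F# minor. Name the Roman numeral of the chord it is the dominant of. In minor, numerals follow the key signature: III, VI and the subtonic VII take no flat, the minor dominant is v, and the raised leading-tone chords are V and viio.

The chord is a dominant seventh chord on G#.
A dominant resolves down a perfect fifth: G# → C#. In F# minor, C# is scale degree 5, i.e. V.

V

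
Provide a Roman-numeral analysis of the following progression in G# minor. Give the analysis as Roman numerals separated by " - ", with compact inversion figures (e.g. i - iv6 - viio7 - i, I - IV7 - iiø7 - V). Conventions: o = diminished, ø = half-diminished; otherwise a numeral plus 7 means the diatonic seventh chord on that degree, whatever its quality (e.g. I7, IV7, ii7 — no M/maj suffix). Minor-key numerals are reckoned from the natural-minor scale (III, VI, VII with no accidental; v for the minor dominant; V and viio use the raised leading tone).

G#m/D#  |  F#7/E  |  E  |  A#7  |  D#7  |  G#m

i64 - VII42 - VI - V7/V - V7 - i

G#m/D#: root G# is the tonic; minor triad there is i64.
F#7/E: dominant seventh chord on F# = scale degree 7 → VII42.
E: major triad on E = scale degree 6 → VI.
A#7 is the secondary dominant of V (dominant seventh chord on A#): V7/V.
D#7 has root D#, degree 5 in G# minor, so V7.
G#m: minor triad on G# = scale degree 1 → i.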